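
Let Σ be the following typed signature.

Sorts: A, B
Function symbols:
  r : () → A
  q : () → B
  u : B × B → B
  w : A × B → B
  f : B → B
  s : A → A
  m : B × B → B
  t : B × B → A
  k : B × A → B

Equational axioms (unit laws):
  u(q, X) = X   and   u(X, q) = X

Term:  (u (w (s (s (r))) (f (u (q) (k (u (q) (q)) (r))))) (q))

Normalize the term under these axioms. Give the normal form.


normal form = (w (s (s (r))) (f (k (q) (r))))

1. (u (w (s (s (r))) (f (u (q) (k (u (q) (q)) (r))))) (q))  →  (w (s (s (r))) (f (u (q) (k (u (q) (q)) (r)))))
2. (w (s (s (r))) (f (u (q) (k (u (q) (q)) (r)))))  →  (w (s (s (r))) (f (k (u (q) (q)) (r))))
3. (w (s (s (r))) (f (k (u (q) (q)) (r))))  →  (w (s (s (r))) (f (k (q) (r))))


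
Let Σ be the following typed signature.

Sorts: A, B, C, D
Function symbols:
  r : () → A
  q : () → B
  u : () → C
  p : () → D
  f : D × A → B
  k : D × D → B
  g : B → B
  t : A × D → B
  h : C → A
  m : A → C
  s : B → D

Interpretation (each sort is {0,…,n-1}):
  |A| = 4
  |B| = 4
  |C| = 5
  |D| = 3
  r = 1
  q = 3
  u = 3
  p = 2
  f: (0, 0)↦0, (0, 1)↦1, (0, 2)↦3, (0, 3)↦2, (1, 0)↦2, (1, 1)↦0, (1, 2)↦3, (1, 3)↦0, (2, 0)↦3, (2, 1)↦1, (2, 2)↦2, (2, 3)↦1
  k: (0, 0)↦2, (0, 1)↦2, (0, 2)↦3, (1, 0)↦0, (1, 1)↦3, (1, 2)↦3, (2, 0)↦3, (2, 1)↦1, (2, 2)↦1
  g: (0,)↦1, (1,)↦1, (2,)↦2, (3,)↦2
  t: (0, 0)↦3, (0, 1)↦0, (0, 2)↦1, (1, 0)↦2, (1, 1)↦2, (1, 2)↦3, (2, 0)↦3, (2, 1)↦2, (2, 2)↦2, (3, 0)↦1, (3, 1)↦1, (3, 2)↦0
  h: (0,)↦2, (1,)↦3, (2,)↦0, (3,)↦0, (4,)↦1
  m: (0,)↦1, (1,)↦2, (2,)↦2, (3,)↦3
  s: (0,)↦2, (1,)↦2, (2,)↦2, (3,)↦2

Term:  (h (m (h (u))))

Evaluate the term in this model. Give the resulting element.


  u = 3
  (h (u)) = h(3,) = 0
  (m (h (u))) = m(0,) = 1
  (h (m (h (u)))) = h(1,) = 3

value = 3


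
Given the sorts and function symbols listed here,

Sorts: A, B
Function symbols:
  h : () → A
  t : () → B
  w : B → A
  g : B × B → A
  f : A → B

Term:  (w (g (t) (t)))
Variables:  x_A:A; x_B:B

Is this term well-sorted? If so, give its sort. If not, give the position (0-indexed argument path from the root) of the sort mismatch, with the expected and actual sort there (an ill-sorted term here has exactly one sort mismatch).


ill-sorted at position [0]: expected B, got A

    (t) : B
    (t) : B
  (g (t) (t)) : A
(w (g (t) (t))) : ✗ arg 0 at [0] has sort A, expected B


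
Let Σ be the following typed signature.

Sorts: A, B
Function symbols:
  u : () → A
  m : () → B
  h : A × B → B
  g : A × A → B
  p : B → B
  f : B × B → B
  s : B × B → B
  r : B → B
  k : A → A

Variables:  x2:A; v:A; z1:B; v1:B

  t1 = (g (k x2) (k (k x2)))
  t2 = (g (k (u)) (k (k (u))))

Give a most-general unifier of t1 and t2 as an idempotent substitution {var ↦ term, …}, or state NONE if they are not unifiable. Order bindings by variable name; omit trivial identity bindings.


{x2 ↦ (u)}


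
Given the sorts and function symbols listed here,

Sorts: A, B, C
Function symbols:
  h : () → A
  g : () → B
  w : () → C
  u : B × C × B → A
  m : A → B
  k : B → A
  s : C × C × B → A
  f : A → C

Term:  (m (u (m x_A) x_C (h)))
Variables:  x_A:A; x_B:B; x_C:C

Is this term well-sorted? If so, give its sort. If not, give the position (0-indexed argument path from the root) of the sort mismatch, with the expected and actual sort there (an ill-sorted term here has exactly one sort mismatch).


      x_A : A
    (m x_A) : B
    x_C : C
    (h) : A
  (u (m x_A) x_C (h)) : ✗ arg 2 at [0, 2] has sort A, expected B

ill-sorted at position [0, 2]: expected B, got A


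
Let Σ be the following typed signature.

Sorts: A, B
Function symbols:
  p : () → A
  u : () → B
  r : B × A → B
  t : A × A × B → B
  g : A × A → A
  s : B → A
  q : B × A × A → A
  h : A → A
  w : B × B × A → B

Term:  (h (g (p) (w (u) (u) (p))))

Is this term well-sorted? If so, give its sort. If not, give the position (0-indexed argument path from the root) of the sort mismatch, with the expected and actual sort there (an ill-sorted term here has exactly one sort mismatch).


    (p) : A
      (u) : B
      (u) : B
      (p) : A
    (w (u) (u) (p)) : B
  (g (p) (w (u) (u) (p))) : ✗ arg 1 at [0, 1] has sort B, expected A

ill-sorted at position [0, 1]: expected A, got B


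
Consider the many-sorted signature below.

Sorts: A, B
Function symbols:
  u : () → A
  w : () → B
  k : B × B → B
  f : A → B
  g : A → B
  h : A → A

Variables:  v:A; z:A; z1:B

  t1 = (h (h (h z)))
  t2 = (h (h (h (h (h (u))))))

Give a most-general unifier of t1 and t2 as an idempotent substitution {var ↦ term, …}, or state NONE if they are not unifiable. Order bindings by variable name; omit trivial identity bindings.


{z ↦ (h (h (u)))}


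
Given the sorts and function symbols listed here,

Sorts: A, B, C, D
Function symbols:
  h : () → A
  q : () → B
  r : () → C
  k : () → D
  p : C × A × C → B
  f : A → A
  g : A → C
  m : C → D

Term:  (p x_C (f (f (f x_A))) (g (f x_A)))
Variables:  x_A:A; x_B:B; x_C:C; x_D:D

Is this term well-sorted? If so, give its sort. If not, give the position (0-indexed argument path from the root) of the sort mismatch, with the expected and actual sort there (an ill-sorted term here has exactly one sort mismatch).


well-sorted; sort = B

  x_C : C
        x_A : A
      (f x_A) : A
    (f (f x_A)) : A
  (f (f (f x_A))) : A
      x_A : A
    (f x_A) : A
  (g (f x_A)) : C
(p x_C (f (f (f x_A))) (g (f x_A))) : B


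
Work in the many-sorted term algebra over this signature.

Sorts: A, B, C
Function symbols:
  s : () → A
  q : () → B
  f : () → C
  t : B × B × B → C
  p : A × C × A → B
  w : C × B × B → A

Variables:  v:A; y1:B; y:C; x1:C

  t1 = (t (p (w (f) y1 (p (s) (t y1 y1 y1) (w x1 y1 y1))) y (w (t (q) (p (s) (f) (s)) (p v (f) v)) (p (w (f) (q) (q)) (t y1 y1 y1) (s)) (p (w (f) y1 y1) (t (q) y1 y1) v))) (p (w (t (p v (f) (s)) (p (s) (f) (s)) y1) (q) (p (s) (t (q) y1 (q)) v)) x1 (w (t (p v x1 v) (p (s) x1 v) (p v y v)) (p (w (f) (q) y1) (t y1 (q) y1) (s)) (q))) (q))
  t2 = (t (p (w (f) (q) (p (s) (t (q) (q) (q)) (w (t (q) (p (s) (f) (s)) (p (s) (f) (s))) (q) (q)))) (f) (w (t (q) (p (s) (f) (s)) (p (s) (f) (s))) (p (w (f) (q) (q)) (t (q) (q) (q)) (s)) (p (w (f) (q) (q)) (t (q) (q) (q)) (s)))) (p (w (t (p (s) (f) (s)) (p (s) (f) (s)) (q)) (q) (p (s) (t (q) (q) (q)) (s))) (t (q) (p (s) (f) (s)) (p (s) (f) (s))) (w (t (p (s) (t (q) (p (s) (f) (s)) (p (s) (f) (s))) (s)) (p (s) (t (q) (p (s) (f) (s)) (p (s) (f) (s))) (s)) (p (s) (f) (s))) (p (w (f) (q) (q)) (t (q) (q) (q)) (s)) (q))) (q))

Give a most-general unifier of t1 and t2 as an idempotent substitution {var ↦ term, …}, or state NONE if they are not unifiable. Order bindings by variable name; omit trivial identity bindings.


{v ↦ (s), x1 ↦ (t (q) (p (s) (f) (s)) (p (s) (f) (s))), y ↦ (f), y1 ↦ (q)}


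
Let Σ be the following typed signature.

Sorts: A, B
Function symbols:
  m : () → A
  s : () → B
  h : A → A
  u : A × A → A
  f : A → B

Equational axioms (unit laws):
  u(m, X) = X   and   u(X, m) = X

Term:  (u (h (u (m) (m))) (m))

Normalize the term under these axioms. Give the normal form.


1. (u (h (u (m) (m))) (m))  →  (h (u (m) (m)))
2. (h (u (m) (m)))  →  (h (m))

normal form = (h (m))


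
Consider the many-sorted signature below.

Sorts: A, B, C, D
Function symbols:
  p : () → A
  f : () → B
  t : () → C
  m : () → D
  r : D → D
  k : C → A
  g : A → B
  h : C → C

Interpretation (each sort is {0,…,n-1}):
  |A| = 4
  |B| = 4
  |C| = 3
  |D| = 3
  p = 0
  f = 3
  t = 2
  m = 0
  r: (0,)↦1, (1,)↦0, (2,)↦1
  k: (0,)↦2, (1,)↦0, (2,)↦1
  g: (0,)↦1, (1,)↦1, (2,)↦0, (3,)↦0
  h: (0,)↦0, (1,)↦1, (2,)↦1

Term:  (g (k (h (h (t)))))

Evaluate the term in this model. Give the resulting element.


value = 1

  t = 2
  (h (t)) = h(2,) = 1
  (h (h (t))) = h(1,) = 1
  (k (h (h (t)))) = k(1,) = 0
  (g (k (h (h (t))))) = g(0,) = 1


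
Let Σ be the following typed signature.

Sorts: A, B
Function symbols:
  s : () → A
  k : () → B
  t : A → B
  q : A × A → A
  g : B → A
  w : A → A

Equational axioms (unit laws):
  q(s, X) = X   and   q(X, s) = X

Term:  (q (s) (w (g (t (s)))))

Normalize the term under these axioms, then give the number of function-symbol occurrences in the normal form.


1. (q (s) (w (g (t (s)))))  →  (w (g (t (s))))
normal form: (w (g (t (s))))

size = 4


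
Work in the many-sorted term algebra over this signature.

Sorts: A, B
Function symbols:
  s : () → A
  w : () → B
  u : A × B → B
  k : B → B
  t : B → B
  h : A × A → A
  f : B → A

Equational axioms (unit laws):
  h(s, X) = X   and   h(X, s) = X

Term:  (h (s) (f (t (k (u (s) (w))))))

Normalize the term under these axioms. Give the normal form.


1. (h (s) (f (t (k (u (s) (w))))))  →  (f (t (k (u (s) (w)))))

normal form = (f (t (k (u (s) (w)))))


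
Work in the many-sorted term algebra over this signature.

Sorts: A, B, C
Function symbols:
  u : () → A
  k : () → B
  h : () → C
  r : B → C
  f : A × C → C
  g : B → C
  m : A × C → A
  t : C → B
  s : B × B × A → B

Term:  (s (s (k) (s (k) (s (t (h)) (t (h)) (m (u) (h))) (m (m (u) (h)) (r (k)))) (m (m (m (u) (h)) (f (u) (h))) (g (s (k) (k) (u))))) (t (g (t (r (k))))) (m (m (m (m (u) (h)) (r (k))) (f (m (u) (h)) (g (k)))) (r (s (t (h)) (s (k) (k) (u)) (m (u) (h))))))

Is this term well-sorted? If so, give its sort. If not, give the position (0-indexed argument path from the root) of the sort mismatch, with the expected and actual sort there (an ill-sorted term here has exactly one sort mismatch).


    (k) : B
      (k) : B
          (h) : C
        (t (h)) : B
          (h) : C
        (t (h)) : B
          (u) : A
          (h) : C
        (m (u) (h)) : A
      (s (t (h)) (t (h)) (m (u) (h))) : B
          (u) : A
          (h) : C
        (m (u) (h)) : A
          (k) : B
        (r (k)) : C
      (m (m (u) (h)) (r (k))) : A
    (s (k) (s (t (h)) (t (h)) (m (u) (h))) (m (m (u) (h)) (r (k)))) : B
          (u) : A
          (h) : C
        (m (u) (h)) : A
          (u) : A
          (h) : C
        (f (u) (h)) : C
      (m (m (u) (h)) (f (u) (h))) : A
          (k) : B
          (k) : B
          (u) : A
        (s (k) (k) (u)) : B
      (g (s (k) (k) (u))) : C
    (m (m (m (u) (h)) (f (u) (h))) (g (s (k) (k) (u)))) : A
  (s (k) (s (k) (s (t (h)) (t (h)) (m (u) (h))) (m (m (u) (h)) (r (k)))) (m (m (m (u) (h)) (f (u) (h))) (g (s (k) (k) (u))))) : B
          (k) : B
        (r (k)) : C
      (t (r (k))) : B
    (g (t (r (k)))) : C
  (t (g (t (r (k))))) : B
          (u) : A
          (h) : C
        (m (u) (h)) : A
          (k) : B
        (r (k)) : C
      (m (m (u) (h)) (r (k))) : A
          (u) : A
          (h) : C
        (m (u) (h)) : A
          (k) : B
        (g (k)) : C
      (f (m (u) (h)) (g (k))) : C
    (m (m (m (u) (h)) (r (k))) (f (m (u) (h)) (g (k)))) : A
          (h) : C
        (t (h)) : B
          (k) : B
          (k) : B
          (u) : A
        (s (k) (k) (u)) : B
          (u) : A
          (h) : C
        (m (u) (h)) : A
      (s (t (h)) (s (k) (k) (u)) (m (u) (h))) : B
    (r (s (t (h)) (s (k) (k) (u)) (m (u) (h)))) : C
  (m (m (m (m (u) (h)) (r (k))) (f (m (u) (h)) (g (k)))) (r (s (t (h)) (s (k) (k) (u)) (m (u) (h))))) : A
(s (s (k) (s (k) (s (t (h)) (t (h)) (m (u) (h))) (m (m (u) (h)) (r (k)))) (m (m (m (u) (h)) (f (u) (h))) (g (s (k) (k) (u))))) (t (g (t (r (k))))) (m (m (m (m (u) (h)) (r (k))) (f (m (u) (h)) (g (k)))) (r (s (t (h)) (s (k) (k) (u)) (m (u) (h)))))) : B

well-sorted; sort = B


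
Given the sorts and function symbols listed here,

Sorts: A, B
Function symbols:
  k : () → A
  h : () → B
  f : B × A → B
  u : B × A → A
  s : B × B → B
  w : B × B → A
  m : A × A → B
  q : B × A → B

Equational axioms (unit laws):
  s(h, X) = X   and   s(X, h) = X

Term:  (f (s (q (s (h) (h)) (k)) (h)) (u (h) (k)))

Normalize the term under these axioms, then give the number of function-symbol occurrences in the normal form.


1. (f (s (q (s (h) (h)) (k)) (h)) (u (h) (k)))  →  (f (q (s (h) (h)) (k)) (u (h) (k)))
2. (f (q (s (h) (h)) (k)) (u (h) (k)))  →  (f (q (h) (k)) (u (h) (k)))
normal form: (f (q (h) (k)) (u (h) (k)))

size = 7


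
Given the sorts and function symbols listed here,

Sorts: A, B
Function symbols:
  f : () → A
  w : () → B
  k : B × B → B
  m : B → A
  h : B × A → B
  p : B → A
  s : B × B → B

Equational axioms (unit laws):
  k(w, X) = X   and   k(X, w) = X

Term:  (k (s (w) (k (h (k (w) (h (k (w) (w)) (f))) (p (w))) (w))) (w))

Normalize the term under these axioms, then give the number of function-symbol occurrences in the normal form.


1. (k (s (w) (k (h (k (w) (h (k (w) (w)) (f))) (p (w))) (w))) (w))  →  (s (w) (k (h (k (w) (h (k (w) (w)) (f))) (p (w))) (w)))
2. (s (w) (k (h (k (w) (h (k (w) (w)) (f))) (p (w))) (w)))  →  (s (w) (h (k (w) (h (k (w) (w)) (f))) (p (w))))
3. (s (w) (h (k (w) (h (k (w) (w)) (f))) (p (w))))  →  (s (w) (h (h (k (w) (w)) (f)) (p (w))))
4. (s (w) (h (h (k (w) (w)) (f)) (p (w))))  →  (s (w) (h (h (w) (f)) (p (w))))
normal form: (s (w) (h (h (w) (f)) (p (w))))

size = 8


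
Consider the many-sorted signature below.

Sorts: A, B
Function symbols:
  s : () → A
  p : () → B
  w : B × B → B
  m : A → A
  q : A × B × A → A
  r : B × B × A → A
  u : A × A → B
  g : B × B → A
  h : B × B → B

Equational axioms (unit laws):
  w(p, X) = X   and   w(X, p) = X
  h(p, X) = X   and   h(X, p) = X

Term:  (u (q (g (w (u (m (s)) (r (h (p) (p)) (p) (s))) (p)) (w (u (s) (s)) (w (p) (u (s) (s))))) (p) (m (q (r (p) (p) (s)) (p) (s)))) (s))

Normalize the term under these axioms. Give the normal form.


normal form = (u (q (g (u (m (s)) (r (p) (p) (s))) (w (u (s) (s)) (u (s) (s)))) (p) (m (q (r (p) (p) (s)) (p) (s)))) (s))

1. (u (q (g (w (u (m (s)) (r (h (p) (p)) (p) (s))) (p)) (w (u (s) (s)) (w (p) (u (s) (s))))) (p) (m (q (r (p) (p) (s)) (p) (s)))) (s))  →  (u (q (g (u (m (s)) (r (h (p) (p)) (p) (s))) (w (u (s) (s)) (w (p) (u (s) (s))))) (p) (m (q (r (p) (p) (s)) (p) (s)))) (s))
2. (u (q (g (u (m (s)) (r (h (p) (p)) (p) (s))) (w (u (s) (s)) (w (p) (u (s) (s))))) (p) (m (q (r (p) (p) (s)) (p) (s)))) (s))  →  (u (q (g (u (m (s)) (r (p) (p) (s))) (w (u (s) (s)) (w (p) (u (s) (s))))) (p) (m (q (r (p) (p) (s)) (p) (s)))) (s))
3. (u (q (g (u (m (s)) (r (p) (p) (s))) (w (u (s) (s)) (w (p) (u (s) (s))))) (p) (m (q (r (p) (p) (s)) (p) (s)))) (s))  →  (u (q (g (u (m (s)) (r (p) (p) (s))) (w (u (s) (s)) (u (s) (s)))) (p) (m (q (r (p) (p) (s)) (p) (s)))) (s))


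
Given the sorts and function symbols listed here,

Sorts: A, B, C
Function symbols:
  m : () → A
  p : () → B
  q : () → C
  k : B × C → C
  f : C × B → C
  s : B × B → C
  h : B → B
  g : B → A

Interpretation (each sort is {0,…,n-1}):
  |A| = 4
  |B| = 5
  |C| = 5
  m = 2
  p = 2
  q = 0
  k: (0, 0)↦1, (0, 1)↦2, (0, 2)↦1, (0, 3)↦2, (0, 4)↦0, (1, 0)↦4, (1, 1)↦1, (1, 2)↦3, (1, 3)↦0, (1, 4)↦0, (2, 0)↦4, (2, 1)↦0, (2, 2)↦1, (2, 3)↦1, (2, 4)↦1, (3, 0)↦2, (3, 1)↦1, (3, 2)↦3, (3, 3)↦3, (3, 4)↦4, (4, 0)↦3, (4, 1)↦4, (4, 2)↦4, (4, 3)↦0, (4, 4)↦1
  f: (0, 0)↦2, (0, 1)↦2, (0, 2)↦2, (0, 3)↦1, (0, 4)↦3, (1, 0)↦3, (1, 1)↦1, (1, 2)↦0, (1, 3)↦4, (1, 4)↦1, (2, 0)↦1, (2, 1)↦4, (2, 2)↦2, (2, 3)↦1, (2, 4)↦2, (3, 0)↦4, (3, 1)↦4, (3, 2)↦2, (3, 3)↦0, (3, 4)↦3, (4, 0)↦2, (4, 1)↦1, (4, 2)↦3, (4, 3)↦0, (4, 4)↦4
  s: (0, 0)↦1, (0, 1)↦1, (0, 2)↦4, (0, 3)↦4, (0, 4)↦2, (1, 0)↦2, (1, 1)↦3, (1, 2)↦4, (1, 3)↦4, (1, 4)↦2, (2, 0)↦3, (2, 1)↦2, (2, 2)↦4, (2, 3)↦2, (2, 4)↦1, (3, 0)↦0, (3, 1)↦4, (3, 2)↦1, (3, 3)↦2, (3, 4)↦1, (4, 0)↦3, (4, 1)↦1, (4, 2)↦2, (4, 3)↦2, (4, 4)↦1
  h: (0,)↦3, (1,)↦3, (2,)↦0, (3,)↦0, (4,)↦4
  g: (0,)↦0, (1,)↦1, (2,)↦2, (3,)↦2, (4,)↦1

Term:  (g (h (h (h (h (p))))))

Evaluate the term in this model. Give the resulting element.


value = 2

  p = 2
  (h (p)) = h(2,) = 0
  (h (h (p))) = h(0,) = 3
  (h (h (h (p)))) = h(3,) = 0
  (h (h (h (h (p))))) = h(0,) = 3
  (g (h (h (h (h (p)))))) = g(3,) = 2


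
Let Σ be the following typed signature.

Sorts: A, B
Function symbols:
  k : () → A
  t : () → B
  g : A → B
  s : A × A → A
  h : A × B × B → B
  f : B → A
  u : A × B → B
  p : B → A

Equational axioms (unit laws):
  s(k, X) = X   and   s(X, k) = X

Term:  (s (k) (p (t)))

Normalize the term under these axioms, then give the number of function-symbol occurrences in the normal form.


size = 2

1. (s (k) (p (t)))  →  (p (t))
normal form: (p (t))


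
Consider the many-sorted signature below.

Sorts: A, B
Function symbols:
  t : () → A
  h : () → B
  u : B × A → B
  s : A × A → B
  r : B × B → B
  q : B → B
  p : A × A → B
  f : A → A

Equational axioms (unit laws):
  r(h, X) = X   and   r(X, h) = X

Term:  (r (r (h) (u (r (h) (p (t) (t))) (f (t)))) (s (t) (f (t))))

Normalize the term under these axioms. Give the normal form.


normal form = (r (u (p (t) (t)) (f (t))) (s (t) (f (t))))

1. (r (r (h) (u (r (h) (p (t) (t))) (f (t)))) (s (t) (f (t))))  →  (r (u (r (h) (p (t) (t))) (f (t))) (s (t) (f (t))))
2. (r (u (r (h) (p (t) (t))) (f (t))) (s (t) (f (t))))  →  (r (u (p (t) (t)) (f (t))) (s (t) (f (t))))


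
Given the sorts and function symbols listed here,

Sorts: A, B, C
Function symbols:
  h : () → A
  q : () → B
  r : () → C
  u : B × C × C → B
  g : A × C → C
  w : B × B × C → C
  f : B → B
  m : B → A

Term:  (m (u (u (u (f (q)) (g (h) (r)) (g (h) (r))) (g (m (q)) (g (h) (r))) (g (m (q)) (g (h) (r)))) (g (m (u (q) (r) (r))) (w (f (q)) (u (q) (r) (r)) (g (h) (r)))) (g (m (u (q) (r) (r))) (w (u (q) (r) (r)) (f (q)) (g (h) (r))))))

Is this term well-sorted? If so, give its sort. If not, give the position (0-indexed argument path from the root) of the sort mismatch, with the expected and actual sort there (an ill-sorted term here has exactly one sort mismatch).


          (q) : B
        (f (q)) : B
          (h) : A
          (r) : C
        (g (h) (r)) : C
          (h) : A
          (r) : C
        (g (h) (r)) : C
      (u (f (q)) (g (h) (r)) (g (h) (r))) : B
          (q) : B
        (m (q)) : A
          (h) : A
          (r) : C
        (g (h) (r)) : C
      (g (m (q)) (g (h) (r))) : C
          (q) : B
        (m (q)) : A
          (h) : A
          (r) : C
        (g (h) (r)) : C
      (g (m (q)) (g (h) (r))) : C
    (u (u (f (q)) (g (h) (r)) (g (h) (r))) (g (m (q)) (g (h) (r))) (g (m (q)) (g (h) (r)))) : B
          (q) : B
          (r) : C
          (r) : C
        (u (q) (r) (r)) : B
      (m (u (q) (r) (r))) : A
          (q) : B
        (f (q)) : B
          (q) : B
          (r) : C
          (r) : C
        (u (q) (r) (r)) : B
          (h) : A
          (r) : C
        (g (h) (r)) : C
      (w (f (q)) (u (q) (r) (r)) (g (h) (r))) : C
    (g (m (u (q) (r) (r))) (w (f (q)) (u (q) (r) (r)) (g (h) (r)))) : C
          (q) : B
          (r) : C
          (r) : C
        (u (q) (r) (r)) : B
      (m (u (q) (r) (r))) : A
          (q) : B
          (r) : C
          (r) : C
        (u (q) (r) (r)) : B
          (q) : B
        (f (q)) : B
          (h) : A
          (r) : C
        (g (h) (r)) : C
      (w (u (q) (r) (r)) (f (q)) (g (h) (r))) : C
    (g (m (u (q) (r) (r))) (w (u (q) (r) (r)) (f (q)) (g (h) (r)))) : C
  (u (u (u (f (q)) (g (h) (r)) (g (h) (r))) (g (m (q)) (g (h) (r))) (g (m (q)) (g (h) (r)))) (g (m (u (q) (r) (r))) (w (f (q)) (u (q) (r) (r)) (g (h) (r)))) (g (m (u (q) (r) (r))) (w (u (q) (r) (r)) (f (q)) (g (h) (r))))) : B
(m (u (u (u (f (q)) (g (h) (r)) (g (h) (r))) (g (m (q)) (g (h) (r))) (g (m (q)) (g (h) (r)))) (g (m (u (q) (r) (r))) (w (f (q)) (u (q) (r) (r)) (g (h) (r)))) (g (m (u (q) (r) (r))) (w (u (q) (r) (r)) (f (q)) (g (h) (r)))))) : A

well-sorted; sort = A


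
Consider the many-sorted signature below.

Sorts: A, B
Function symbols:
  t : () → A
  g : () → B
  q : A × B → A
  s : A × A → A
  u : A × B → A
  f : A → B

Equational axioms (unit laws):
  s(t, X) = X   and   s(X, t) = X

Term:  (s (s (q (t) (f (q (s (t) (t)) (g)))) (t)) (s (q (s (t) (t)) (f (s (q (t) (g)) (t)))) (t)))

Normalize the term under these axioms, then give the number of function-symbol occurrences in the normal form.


1. (s (s (q (t) (f (q (s (t) (t)) (g)))) (t)) (s (q (s (t) (t)) (f (s (q (t) (g)) (t)))) (t)))  →  (s (q (t) (f (q (s (t) (t)) (g)))) (s (q (s (t) (t)) (f (s (q (t) (g)) (t)))) (t)))
2. (s (q (t) (f (q (s (t) (t)) (g)))) (s (q (s (t) (t)) (f (s (q (t) (g)) (t)))) (t)))  →  (s (q (t) (f (q (t) (g)))) (s (q (s (t) (t)) (f (s (q (t) (g)) (t)))) (t)))
3. (s (q (t) (f (q (t) (g)))) (s (q (s (t) (t)) (f (s (q (t) (g)) (t)))) (t)))  →  (s (q (t) (f (q (t) (g)))) (q (s (t) (t)) (f (s (q (t) (g)) (t)))))
4. (s (q (t) (f (q (t) (g)))) (q (s (t) (t)) (f (s (q (t) (g)) (t)))))  →  (s (q (t) (f (q (t) (g)))) (q (t) (f (s (q (t) (g)) (t)))))
5. (s (q (t) (f (q (t) (g)))) (q (t) (f (s (q (t) (g)) (t)))))  →  (s (q (t) (f (q (t) (g)))) (q (t) (f (q (t) (g)))))
normal form: (s (q (t) (f (q (t) (g)))) (q (t) (f (q (t) (g)))))

size = 13


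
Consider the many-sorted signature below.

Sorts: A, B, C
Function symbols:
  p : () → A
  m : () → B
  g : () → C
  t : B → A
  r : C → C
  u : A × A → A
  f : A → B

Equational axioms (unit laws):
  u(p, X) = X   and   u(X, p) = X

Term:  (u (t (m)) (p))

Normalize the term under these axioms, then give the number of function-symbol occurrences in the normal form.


1. (u (t (m)) (p))  →  (t (m))
normal form: (t (m))

size = 2


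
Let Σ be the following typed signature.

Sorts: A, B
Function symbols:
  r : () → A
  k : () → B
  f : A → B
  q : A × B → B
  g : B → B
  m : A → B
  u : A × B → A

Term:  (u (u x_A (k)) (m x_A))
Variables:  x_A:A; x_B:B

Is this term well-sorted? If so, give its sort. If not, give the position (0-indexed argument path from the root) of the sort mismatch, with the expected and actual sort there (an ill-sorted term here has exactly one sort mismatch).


well-sorted; sort = A

    x_A : A
    (k) : B
  (u x_A (k)) : A
    x_A : A
  (m x_A) : B
(u (u x_A (k)) (m x_A)) : A


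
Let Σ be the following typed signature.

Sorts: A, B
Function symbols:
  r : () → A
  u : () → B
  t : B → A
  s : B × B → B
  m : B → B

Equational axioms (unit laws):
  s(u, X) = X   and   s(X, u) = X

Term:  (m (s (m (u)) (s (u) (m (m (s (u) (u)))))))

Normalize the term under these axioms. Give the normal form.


1. (m (s (m (u)) (s (u) (m (m (s (u) (u)))))))  →  (m (s (m (u)) (m (m (s (u) (u))))))
2. (m (s (m (u)) (m (m (s (u) (u))))))  →  (m (s (m (u)) (m (m (u)))))

normal form = (m (s (m (u)) (m (m (u)))))


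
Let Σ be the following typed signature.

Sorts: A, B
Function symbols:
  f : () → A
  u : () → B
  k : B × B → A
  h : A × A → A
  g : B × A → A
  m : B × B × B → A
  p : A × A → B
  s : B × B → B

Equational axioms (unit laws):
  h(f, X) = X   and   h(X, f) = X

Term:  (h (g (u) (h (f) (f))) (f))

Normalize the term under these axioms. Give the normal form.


normal form = (g (u) (f))

1. (h (g (u) (h (f) (f))) (f))  →  (g (u) (h (f) (f)))
2. (g (u) (h (f) (f)))  →  (g (u) (f))


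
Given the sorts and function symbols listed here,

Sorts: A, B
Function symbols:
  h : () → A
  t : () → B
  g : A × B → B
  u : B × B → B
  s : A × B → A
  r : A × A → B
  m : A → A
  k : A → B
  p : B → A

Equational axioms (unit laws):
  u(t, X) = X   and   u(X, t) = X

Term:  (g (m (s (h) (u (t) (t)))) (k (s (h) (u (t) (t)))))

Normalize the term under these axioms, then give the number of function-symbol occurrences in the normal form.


size = 9

1. (g (m (s (h) (u (t) (t)))) (k (s (h) (u (t) (t)))))  →  (g (m (s (h) (t))) (k (s (h) (u (t) (t)))))
2. (g (m (s (h) (t))) (k (s (h) (u (t) (t)))))  →  (g (m (s (h) (t))) (k (s (h) (t))))
normal form: (g (m (s (h) (t))) (k (s (h) (t))))


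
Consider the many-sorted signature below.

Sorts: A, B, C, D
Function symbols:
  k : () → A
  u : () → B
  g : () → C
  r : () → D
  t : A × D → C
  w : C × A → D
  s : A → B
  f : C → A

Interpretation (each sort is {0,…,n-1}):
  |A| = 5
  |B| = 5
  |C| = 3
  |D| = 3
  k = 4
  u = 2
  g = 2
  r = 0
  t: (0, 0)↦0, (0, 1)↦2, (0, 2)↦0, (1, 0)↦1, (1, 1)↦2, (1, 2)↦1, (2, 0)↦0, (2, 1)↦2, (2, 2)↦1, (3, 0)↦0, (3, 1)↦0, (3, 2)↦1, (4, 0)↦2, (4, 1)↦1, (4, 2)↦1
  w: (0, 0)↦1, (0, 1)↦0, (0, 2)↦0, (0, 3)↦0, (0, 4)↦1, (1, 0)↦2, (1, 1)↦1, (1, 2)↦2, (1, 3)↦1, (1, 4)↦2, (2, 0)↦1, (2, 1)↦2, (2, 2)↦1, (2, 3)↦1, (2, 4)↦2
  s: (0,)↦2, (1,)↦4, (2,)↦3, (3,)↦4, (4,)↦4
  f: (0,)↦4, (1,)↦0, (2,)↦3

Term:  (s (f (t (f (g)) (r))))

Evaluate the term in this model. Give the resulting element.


  g = 2
  (f (g)) = f(2,) = 3
  r = 0
  (t (f (g)) (r)) = t(3, 0) = 0
  (f (t (f (g)) (r))) = f(0,) = 4
  (s (f (t (f (g)) (r)))) = s(4,) = 4

value = 4


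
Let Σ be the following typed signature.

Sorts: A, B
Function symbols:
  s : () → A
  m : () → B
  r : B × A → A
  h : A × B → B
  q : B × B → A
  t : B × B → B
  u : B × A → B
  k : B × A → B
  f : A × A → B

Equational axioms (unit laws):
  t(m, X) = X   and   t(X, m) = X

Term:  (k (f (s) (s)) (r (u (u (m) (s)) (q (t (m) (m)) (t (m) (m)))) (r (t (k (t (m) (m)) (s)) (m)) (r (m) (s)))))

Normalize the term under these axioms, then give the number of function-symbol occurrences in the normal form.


1. (k (f (s) (s)) (r (u (u (m) (s)) (q (t (m) (m)) (t (m) (m)))) (r (t (k (t (m) (m)) (s)) (m)) (r (m) (s)))))  →  (k (f (s) (s)) (r (u (u (m) (s)) (q (m) (t (m) (m)))) (r (t (k (t (m) (m)) (s)) (m)) (r (m) (s)))))
2. (k (f (s) (s)) (r (u (u (m) (s)) (q (m) (t (m) (m)))) (r (t (k (t (m) (m)) (s)) (m)) (r (m) (s)))))  →  (k (f (s) (s)) (r (u (u (m) (s)) (q (m) (m))) (r (t (k (t (m) (m)) (s)) (m)) (r (m) (s)))))
3. (k (f (s) (s)) (r (u (u (m) (s)) (q (m) (m))) (r (t (k (t (m) (m)) (s)) (m)) (r (m) (s)))))  →  (k (f (s) (s)) (r (u (u (m) (s)) (q (m) (m))) (r (k (t (m) (m)) (s)) (r (m) (s)))))
4. (k (f (s) (s)) (r (u (u (m) (s)) (q (m) (m))) (r (k (t (m) (m)) (s)) (r (m) (s)))))  →  (k (f (s) (s)) (r (u (u (m) (s)) (q (m) (m))) (r (k (m) (s)) (r (m) (s)))))
normal form: (k (f (s) (s)) (r (u (u (m) (s)) (q (m) (m))) (r (k (m) (s)) (r (m) (s)))))

size = 19


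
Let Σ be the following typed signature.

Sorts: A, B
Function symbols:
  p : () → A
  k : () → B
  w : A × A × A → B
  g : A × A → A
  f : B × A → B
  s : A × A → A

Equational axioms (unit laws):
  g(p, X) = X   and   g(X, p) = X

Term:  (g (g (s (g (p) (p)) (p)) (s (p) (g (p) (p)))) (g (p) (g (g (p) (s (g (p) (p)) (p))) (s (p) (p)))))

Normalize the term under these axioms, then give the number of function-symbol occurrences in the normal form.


1. (g (g (s (g (p) (p)) (p)) (s (p) (g (p) (p)))) (g (p) (g (g (p) (s (g (p) (p)) (p))) (s (p) (p)))))  →  (g (g (s (p) (p)) (s (p) (g (p) (p)))) (g (p) (g (g (p) (s (g (p) (p)) (p))) (s (p) (p)))))
2. (g (g (s (p) (p)) (s (p) (g (p) (p)))) (g (p) (g (g (p) (s (g (p) (p)) (p))) (s (p) (p)))))  →  (g (g (s (p) (p)) (s (p) (p))) (g (p) (g (g (p) (s (g (p) (p)) (p))) (s (p) (p)))))
3. (g (g (s (p) (p)) (s (p) (p))) (g (p) (g (g (p) (s (g (p) (p)) (p))) (s (p) (p)))))  →  (g (g (s (p) (p)) (s (p) (p))) (g (g (p) (s (g (p) (p)) (p))) (s (p) (p))))
4. (g (g (s (p) (p)) (s (p) (p))) (g (g (p) (s (g (p) (p)) (p))) (s (p) (p))))  →  (g (g (s (p) (p)) (s (p) (p))) (g (s (g (p) (p)) (p)) (s (p) (p))))
5. (g (g (s (p) (p)) (s (p) (p))) (g (s (g (p) (p)) (p)) (s (p) (p))))  →  (g (g (s (p) (p)) (s (p) (p))) (g (s (p) (p)) (s (p) (p))))
normal form: (g (g (s (p) (p)) (s (p) (p))) (g (s (p) (p)) (s (p) (p))))

size = 15


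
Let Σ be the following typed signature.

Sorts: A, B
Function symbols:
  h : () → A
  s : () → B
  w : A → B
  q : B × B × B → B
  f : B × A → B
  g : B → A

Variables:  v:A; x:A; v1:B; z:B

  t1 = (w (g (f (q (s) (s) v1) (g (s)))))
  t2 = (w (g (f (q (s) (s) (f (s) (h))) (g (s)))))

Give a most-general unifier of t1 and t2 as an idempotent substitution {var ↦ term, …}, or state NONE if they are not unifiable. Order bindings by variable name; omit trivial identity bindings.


{v1 ↦ (f (s) (h))}


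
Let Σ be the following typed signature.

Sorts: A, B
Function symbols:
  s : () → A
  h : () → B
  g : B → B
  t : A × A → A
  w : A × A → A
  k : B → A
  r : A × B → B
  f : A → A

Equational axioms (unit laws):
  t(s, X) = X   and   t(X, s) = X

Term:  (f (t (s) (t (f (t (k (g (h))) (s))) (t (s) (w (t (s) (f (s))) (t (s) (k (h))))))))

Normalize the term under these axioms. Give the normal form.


normal form = (f (t (f (k (g (h)))) (w (f (s)) (k (h)))))

1. (f (t (s) (t (f (t (k (g (h))) (s))) (t (s) (w (t (s) (f (s))) (t (s) (k (h))))))))  →  (f (t (f (t (k (g (h))) (s))) (t (s) (w (t (s) (f (s))) (t (s) (k (h)))))))
2. (f (t (f (t (k (g (h))) (s))) (t (s) (w (t (s) (f (s))) (t (s) (k (h)))))))  →  (f (t (f (k (g (h)))) (t (s) (w (t (s) (f (s))) (t (s) (k (h)))))))
3. (f (t (f (k (g (h)))) (t (s) (w (t (s) (f (s))) (t (s) (k (h)))))))  →  (f (t (f (k (g (h)))) (w (t (s) (f (s))) (t (s) (k (h))))))
4. (f (t (f (k (g (h)))) (w (t (s) (f (s))) (t (s) (k (h))))))  →  (f (t (f (k (g (h)))) (w (f (s)) (t (s) (k (h))))))
5. (f (t (f (k (g (h)))) (w (f (s)) (t (s) (k (h))))))  →  (f (t (f (k (g (h)))) (w (f (s)) (k (h)))))


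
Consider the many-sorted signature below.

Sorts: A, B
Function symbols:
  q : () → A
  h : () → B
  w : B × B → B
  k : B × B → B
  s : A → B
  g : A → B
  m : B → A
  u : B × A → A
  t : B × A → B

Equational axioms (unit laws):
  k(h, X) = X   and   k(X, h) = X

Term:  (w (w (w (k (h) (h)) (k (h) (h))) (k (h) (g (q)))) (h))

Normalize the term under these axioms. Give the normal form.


1. (w (w (w (k (h) (h)) (k (h) (h))) (k (h) (g (q)))) (h))  →  (w (w (w (h) (k (h) (h))) (k (h) (g (q)))) (h))
2. (w (w (w (h) (k (h) (h))) (k (h) (g (q)))) (h))  →  (w (w (w (h) (h)) (k (h) (g (q)))) (h))
3. (w (w (w (h) (h)) (k (h) (g (q)))) (h))  →  (w (w (w (h) (h)) (g (q))) (h))

normal form = (w (w (w (h) (h)) (g (q))) (h))


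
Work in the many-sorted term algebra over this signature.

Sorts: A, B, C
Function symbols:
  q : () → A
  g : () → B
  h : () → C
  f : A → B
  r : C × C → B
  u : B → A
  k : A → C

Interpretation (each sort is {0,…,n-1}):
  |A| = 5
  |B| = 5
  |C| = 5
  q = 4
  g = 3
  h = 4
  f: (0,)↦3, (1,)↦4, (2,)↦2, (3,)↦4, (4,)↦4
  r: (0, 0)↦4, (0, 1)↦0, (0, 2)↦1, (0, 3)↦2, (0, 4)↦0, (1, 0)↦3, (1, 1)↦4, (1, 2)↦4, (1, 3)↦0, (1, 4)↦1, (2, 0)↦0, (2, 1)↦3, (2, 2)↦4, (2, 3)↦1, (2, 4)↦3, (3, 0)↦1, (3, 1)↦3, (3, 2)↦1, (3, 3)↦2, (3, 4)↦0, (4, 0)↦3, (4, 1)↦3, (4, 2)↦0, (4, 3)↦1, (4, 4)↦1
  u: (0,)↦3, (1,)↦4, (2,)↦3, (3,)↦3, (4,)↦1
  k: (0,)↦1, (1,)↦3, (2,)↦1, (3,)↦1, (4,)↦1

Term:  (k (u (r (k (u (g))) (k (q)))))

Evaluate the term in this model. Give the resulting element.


value = 3

  g = 3
  (u (g)) = u(3,) = 3
  (k (u (g))) = k(3,) = 1
  q = 4
  (k (q)) = k(4,) = 1
  (r (k (u (g))) (k (q))) = r(1, 1) = 4
  (u (r (k (u (g))) (k (q)))) = u(4,) = 1
  (k (u (r (k (u (g))) (k (q))))) = k(1,) = 3


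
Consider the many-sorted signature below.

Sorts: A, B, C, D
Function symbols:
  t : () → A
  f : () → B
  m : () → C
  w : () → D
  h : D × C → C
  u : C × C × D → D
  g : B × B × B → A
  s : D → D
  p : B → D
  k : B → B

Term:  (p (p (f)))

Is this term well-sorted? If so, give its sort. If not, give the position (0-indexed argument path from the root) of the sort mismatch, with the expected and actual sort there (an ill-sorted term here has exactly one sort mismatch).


ill-sorted at position [0]: expected B, got D

    (f) : B
  (p (f)) : D
(p (p (f))) : ✗ arg 0 at [0] has sort D, expected B


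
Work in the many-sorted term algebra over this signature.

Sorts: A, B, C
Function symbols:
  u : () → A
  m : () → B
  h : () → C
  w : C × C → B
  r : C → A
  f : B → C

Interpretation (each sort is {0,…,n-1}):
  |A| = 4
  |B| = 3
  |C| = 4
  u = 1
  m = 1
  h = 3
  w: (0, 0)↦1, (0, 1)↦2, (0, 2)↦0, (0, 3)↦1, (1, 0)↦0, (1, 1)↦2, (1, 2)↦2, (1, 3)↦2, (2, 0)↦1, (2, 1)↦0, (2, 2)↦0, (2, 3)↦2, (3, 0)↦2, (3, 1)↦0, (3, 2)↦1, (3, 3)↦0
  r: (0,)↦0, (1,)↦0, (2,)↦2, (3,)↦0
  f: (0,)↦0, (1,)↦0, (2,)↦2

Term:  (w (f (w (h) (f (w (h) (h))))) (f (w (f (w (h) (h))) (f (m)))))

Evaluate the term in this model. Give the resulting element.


value = 1

  h = 3
  h = 3
  h = 3
  (w (h) (h)) = w(3, 3) = 0
  (f (w (h) (h))) = f(0,) = 0
  (w (h) (f (w (h) (h)))) = w(3, 0) = 2
  (f (w (h) (f (w (h) (h))))) = f(2,) = 2
  h = 3
  h = 3
  (w (h) (h)) = w(3, 3) = 0
  (f (w (h) (h))) = f(0,) = 0
  m = 1
  (f (m)) = f(1,) = 0
  (w (f (w (h) (h))) (f (m))) = w(0, 0) = 1
  (f (w (f (w (h) (h))) (f (m)))) = f(1,) = 0
  (w (f (w (h) (f (w (h) (h))))) (f (w (f (w (h) (h))) (f (m))))) = w(2, 0) = 1


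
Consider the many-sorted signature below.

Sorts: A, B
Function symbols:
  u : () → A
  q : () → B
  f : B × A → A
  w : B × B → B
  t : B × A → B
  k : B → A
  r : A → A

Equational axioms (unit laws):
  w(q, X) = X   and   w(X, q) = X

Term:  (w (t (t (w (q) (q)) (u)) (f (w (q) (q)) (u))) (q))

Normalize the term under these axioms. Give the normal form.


normal form = (t (t (q) (u)) (f (q) (u)))

1. (w (t (t (w (q) (q)) (u)) (f (w (q) (q)) (u))) (q))  →  (t (t (w (q) (q)) (u)) (f (w (q) (q)) (u)))
2. (t (t (w (q) (q)) (u)) (f (w (q) (q)) (u)))  →  (t (t (q) (u)) (f (w (q) (q)) (u)))
3. (t (t (q) (u)) (f (w (q) (q)) (u)))  →  (t (t (q) (u)) (f (q) (u)))


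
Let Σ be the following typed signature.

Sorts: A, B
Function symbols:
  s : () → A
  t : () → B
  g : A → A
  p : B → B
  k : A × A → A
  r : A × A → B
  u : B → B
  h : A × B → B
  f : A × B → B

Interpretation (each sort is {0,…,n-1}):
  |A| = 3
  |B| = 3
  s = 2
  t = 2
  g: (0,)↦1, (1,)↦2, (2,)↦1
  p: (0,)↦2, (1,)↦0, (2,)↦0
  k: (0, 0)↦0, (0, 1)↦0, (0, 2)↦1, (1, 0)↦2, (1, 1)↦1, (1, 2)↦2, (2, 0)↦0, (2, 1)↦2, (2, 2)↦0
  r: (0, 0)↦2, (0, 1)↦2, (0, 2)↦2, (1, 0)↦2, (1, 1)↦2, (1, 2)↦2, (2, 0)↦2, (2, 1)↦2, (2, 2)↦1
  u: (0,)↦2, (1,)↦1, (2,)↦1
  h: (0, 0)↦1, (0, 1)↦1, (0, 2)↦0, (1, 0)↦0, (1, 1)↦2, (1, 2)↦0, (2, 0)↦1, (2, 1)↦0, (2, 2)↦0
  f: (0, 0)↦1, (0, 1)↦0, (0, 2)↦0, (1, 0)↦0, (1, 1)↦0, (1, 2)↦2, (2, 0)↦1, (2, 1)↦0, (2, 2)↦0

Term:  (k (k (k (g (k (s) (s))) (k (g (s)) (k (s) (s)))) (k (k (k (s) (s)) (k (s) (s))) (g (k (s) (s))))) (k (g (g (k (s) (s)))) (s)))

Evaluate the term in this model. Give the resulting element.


  s = 2
  s = 2
  (k (s) (s)) = k(2, 2) = 0
  (g (k (s) (s))) = g(0,) = 1
  s = 2
  (g (s)) = g(2,) = 1
  s = 2
  s = 2
  (k (s) (s)) = k(2, 2) = 0
  (k (g (s)) (k (s) (s))) = k(1, 0) = 2
  (k (g (k (s) (s))) (k (g (s)) (k (s) (s)))) = k(1, 2) = 2
  s = 2
  s = 2
  (k (s) (s)) = k(2, 2) = 0
  s = 2
  s = 2
  (k (s) (s)) = k(2, 2) = 0
  (k (k (s) (s)) (k (s) (s))) = k(0, 0) = 0
  s = 2
  s = 2
  (k (s) (s)) = k(2, 2) = 0
  (g (k (s) (s))) = g(0,) = 1
  (k (k (k (s) (s)) (k (s) (s))) (g (k (s) (s)))) = k(0, 1) = 0
  (k (k (g (k (s) (s))) (k (g (s)) (k (s) (s)))) (k (k (k (s) (s)) (k (s) (s))) (g (k (s) (s))))) = k(2, 0) = 0
  s = 2
  s = 2
  (k (s) (s)) = k(2, 2) = 0
  (g (k (s) (s))) = g(0,) = 1
  (g (g (k (s) (s)))) = g(1,) = 2
  s = 2
  (k (g (g (k (s) (s)))) (s)) = k(2, 2) = 0
  (k (k (k (g (k (s) (s))) (k (g (s)) (k (s) (s)))) (k (k (k (s) (s)) (k (s) (s))) (g (k (s) (s))))) (k (g (g (k (s) (s)))) (s))) = k(0, 0) = 0

value = 0


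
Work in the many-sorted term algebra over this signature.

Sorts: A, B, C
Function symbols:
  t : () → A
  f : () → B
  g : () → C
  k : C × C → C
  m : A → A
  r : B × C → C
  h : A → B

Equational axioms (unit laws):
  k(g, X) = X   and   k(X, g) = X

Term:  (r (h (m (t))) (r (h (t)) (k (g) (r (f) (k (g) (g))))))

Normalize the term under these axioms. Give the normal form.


1. (r (h (m (t))) (r (h (t)) (k (g) (r (f) (k (g) (g))))))  →  (r (h (m (t))) (r (h (t)) (r (f) (k (g) (g)))))
2. (r (h (m (t))) (r (h (t)) (r (f) (k (g) (g)))))  →  (r (h (m (t))) (r (h (t)) (r (f) (g))))

normal form = (r (h (m (t))) (r (h (t)) (r (f) (g))))


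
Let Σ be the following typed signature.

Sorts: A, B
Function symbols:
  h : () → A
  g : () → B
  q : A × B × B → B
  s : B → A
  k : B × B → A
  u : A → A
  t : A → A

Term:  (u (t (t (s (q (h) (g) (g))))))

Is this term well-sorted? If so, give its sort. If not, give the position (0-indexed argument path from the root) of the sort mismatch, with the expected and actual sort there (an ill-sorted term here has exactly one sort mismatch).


          (h) : A
          (g) : B
          (g) : B
        (q (h) (g) (g)) : B
      (s (q (h) (g) (g))) : A
    (t (s (q (h) (g) (g)))) : A
  (t (t (s (q (h) (g) (g))))) : A
(u (t (t (s (q (h) (g) (g)))))) : A

well-sorted; sort = A


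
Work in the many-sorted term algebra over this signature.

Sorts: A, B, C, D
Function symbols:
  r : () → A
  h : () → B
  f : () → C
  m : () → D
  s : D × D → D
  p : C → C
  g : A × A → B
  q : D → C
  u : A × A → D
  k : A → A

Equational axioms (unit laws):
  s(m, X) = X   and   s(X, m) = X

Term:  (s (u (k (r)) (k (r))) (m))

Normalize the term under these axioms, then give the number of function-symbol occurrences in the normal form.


size = 5

1. (s (u (k (r)) (k (r))) (m))  →  (u (k (r)) (k (r)))
normal form: (u (k (r)) (k (r)))


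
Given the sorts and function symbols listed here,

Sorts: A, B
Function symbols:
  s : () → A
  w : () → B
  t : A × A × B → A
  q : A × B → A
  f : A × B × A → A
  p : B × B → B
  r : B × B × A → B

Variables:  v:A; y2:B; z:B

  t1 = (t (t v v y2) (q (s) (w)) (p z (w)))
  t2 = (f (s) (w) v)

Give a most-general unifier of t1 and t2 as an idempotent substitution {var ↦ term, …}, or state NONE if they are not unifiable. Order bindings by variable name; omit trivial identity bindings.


head clash or occurs-check failure — not unifiable

NONE (not unifiable)


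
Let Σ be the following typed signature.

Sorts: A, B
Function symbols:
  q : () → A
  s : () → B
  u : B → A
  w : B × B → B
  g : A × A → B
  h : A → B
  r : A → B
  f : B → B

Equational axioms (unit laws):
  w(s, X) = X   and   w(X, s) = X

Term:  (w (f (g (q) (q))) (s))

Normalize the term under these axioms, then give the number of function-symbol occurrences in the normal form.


1. (w (f (g (q) (q))) (s))  →  (f (g (q) (q)))
normal form: (f (g (q) (q)))

size = 4


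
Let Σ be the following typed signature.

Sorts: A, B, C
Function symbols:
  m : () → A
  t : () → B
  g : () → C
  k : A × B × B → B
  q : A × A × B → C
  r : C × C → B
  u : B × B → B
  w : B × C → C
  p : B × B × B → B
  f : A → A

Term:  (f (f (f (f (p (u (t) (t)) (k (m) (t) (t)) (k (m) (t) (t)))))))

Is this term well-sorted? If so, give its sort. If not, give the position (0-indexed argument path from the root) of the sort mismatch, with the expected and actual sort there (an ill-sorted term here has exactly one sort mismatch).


ill-sorted at position [0, 0, 0, 0]: expected A, got B

            (t) : B
            (t) : B
          (u (t) (t)) : B
            (m) : A
            (t) : B
            (t) : B
          (k (m) (t) (t)) : B
            (m) : A
            (t) : B
            (t) : B
          (k (m) (t) (t)) : B
        (p (u (t) (t)) (k (m) (t) (t)) (k (m) (t) (t))) : B
      (f (p (u (t) (t)) (k (m) (t) (t)) (k (m) (t) (t)))) : ✗ arg 0 at [0, 0, 0, 0] has sort B, expected A


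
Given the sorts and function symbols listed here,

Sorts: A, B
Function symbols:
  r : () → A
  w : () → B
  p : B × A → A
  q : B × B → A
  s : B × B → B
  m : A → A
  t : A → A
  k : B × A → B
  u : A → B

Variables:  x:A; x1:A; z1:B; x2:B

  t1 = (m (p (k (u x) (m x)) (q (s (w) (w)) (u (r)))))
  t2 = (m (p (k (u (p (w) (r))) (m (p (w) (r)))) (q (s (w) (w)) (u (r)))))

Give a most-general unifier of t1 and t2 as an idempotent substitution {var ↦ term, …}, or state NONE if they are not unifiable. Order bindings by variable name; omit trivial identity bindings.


{x ↦ (p (w) (r))}
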